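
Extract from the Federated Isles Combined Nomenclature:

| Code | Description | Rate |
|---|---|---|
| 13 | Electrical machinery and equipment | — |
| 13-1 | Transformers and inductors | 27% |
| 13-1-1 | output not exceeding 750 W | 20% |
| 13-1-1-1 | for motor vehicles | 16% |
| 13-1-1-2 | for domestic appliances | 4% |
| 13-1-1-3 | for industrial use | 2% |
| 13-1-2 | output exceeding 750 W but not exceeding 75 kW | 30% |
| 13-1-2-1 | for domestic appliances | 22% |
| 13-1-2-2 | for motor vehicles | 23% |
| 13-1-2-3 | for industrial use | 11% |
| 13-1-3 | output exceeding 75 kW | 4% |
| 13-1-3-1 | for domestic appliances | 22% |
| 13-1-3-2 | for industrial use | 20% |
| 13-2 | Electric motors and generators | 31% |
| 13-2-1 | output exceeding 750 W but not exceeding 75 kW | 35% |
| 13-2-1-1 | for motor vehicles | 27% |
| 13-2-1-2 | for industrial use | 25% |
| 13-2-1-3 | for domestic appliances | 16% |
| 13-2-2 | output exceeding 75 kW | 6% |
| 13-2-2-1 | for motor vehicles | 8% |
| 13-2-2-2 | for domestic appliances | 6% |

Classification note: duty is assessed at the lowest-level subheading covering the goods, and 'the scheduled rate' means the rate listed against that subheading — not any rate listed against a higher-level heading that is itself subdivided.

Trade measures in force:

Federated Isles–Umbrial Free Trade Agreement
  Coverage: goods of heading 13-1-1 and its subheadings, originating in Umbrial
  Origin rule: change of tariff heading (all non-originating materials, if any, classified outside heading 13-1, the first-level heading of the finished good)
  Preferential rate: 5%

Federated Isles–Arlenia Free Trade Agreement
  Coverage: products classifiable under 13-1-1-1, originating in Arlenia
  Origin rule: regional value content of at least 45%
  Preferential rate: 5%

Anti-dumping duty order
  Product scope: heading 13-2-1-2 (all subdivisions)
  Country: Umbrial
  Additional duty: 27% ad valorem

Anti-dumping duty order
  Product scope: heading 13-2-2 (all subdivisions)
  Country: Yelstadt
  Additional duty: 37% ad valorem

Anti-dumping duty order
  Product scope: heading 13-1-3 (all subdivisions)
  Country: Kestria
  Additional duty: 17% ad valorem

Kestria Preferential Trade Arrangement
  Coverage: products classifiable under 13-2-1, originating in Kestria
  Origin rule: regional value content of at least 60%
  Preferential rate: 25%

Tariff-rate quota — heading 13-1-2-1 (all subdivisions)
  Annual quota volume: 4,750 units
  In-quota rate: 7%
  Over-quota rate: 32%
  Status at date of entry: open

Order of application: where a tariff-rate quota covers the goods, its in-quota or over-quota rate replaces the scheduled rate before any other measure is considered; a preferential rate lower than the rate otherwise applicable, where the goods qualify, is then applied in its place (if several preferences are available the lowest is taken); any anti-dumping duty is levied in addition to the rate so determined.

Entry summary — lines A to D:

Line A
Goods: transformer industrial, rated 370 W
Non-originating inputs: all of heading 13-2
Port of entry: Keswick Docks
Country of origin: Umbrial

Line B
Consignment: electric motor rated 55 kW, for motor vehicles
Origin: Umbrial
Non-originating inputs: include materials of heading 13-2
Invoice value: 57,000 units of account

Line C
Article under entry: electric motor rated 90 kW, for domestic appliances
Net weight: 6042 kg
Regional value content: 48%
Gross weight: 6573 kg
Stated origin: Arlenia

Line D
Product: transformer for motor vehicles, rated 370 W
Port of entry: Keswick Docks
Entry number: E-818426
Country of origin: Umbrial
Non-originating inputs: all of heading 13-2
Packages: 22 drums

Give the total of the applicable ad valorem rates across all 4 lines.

40%

Line A: transformer → 13-1; rated 370 W → 13-1-1; industrial → 13-1-1-3. Scheduled 2%. Umbrial agreement on 13-1-1: CTH met → 5% available; preference 5% not lower than 2% → no reduction. → 2%.
Line B: electric motor → 13-2; rated 55 kW → 13-2-1; for motor vehicles → 13-2-1-1. Scheduled 27%. Umbrial agreement on 13-1-1: 13-2-1-1 not covered. → 27%.
Line C: electric motor → 13-2; rated 90 kW → 13-2-2; for domestic appliances → 13-2-2-2. Scheduled 6%. Arlenia agreement on 13-1-1-1: 13-2-2-2 not covered. → 6%.
Line D: transformer → 13-1; rated 370 W → 13-1-1; for motor vehicles → 13-1-1-1. Scheduled 16%. Umbrial agreement on 13-1-1: CTH met → 5% available; preferential 5%. → 5%.
Sum: 2% + 27% + 6% + 5% = 40%.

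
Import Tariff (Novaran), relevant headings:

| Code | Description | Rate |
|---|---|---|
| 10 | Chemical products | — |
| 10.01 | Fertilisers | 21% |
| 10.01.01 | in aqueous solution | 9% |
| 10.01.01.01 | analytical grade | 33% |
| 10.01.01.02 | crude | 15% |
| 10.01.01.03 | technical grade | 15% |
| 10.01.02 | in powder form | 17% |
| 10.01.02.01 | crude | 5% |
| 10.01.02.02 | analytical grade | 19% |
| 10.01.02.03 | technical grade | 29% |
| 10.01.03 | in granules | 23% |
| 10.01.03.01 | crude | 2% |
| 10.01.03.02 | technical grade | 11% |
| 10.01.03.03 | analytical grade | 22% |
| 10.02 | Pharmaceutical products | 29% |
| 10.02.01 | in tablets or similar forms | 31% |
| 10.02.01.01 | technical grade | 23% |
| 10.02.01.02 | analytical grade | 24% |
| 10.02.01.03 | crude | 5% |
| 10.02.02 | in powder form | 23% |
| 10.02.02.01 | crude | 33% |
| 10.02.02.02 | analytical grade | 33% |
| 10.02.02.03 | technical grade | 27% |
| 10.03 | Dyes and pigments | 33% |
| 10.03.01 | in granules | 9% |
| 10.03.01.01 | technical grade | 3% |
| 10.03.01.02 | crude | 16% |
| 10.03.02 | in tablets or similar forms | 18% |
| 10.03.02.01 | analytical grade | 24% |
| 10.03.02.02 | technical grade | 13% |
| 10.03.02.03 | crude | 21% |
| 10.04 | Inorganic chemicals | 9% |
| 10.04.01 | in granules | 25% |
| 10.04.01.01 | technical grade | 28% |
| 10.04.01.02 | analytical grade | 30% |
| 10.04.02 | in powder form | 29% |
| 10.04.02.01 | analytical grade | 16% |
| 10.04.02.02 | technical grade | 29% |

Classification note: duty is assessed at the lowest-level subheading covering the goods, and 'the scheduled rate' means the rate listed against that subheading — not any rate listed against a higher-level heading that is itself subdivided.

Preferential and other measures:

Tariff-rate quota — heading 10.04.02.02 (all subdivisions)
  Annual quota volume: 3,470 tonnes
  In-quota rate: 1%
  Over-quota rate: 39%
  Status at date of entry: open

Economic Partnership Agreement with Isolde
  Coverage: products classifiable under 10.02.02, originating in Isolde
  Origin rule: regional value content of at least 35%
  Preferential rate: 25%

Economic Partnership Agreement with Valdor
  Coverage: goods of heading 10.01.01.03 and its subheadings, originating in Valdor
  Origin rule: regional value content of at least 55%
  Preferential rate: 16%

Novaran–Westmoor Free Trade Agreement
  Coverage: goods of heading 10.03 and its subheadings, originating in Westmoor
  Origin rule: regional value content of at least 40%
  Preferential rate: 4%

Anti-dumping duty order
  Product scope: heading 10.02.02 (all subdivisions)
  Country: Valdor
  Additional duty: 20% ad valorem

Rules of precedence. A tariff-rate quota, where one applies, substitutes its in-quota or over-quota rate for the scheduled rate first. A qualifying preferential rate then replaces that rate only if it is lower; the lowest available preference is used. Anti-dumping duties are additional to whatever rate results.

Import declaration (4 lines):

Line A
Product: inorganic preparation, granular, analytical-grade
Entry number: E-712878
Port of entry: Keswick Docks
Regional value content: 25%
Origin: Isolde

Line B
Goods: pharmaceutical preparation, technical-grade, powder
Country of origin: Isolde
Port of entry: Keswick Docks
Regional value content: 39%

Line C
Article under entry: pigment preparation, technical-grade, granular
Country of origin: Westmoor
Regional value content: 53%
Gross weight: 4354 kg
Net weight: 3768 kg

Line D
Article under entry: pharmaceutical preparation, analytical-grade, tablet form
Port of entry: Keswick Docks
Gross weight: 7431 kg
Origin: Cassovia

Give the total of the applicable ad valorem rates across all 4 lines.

Line A: inorganic → 10.04; granular → 10.04.01; analytical-grade → 10.04.01.02. Scheduled 30%. Isolde agreement on 10.02.02: 10.04.01.02 not covered. → 30%.
Line B: pharmaceutical → 10.02; powder → 10.02.02; technical-grade → 10.02.02.03. Scheduled 27%. Isolde agreement on 10.02.02: RVC ≥ 35% → 25% available; preferential 25%. → 25%.
Line C: pigment → 10.03; granular → 10.03.01; technical-grade → 10.03.01.01. Scheduled 3%. Westmoor agreement on 10.03: RVC ≥ 40% → 4% available; preference 4% not lower than 3% → no reduction. → 3%.
Line D: pharmaceutical → 10.02; tablet form → 10.02.01; analytical-grade → 10.02.01.02. Scheduled 24%. No special measure applies. → 24%.
Sum: 30% + 25% + 3% + 24% = 82%.

82%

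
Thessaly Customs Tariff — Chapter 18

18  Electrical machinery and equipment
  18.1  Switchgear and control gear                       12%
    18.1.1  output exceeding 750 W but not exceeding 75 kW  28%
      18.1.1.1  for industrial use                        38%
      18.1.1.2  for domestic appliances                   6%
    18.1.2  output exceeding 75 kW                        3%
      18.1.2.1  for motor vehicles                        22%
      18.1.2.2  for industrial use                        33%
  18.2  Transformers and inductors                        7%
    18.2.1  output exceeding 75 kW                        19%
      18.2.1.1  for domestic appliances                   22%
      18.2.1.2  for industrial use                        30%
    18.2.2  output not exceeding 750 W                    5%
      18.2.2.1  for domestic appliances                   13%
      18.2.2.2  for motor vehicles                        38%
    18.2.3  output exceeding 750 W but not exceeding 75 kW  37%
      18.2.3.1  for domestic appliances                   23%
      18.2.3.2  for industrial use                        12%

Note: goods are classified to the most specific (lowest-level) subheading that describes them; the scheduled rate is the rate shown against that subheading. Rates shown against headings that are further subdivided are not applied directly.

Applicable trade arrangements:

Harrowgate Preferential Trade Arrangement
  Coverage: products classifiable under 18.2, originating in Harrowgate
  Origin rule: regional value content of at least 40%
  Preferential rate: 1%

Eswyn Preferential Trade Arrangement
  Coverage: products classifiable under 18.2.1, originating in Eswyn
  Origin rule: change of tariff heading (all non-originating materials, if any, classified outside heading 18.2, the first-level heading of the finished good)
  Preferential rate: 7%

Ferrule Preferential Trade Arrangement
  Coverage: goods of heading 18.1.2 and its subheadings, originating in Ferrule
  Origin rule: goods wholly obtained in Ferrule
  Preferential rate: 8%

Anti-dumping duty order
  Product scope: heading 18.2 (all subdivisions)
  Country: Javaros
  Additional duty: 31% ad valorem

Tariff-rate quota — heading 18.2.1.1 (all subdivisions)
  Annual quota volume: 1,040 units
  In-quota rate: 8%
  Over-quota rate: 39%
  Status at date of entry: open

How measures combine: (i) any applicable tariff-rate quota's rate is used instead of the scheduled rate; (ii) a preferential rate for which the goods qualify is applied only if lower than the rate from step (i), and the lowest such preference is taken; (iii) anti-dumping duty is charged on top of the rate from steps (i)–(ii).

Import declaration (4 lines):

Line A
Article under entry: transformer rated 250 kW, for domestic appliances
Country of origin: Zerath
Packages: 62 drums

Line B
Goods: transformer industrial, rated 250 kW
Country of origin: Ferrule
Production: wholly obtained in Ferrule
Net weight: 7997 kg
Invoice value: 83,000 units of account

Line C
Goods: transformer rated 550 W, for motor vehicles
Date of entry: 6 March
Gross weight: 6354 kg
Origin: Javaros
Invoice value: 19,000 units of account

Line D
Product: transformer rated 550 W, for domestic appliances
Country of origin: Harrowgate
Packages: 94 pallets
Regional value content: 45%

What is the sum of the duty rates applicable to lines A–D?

108%

Line A: transformer → 18.2; rated 250 kW → 18.2.1; for domestic appliances → 18.2.1.1. Scheduled 22%. quota on 18.2.1.1 open → in-quota 8%. → 8%.
Line B: transformer → 18.2; rated 250 kW → 18.2.1; industrial → 18.2.1.2. Scheduled 30%. Ferrule agreement on 18.1.2: 18.2.1.2 not covered. → 30%.
Line C: transformer → 18.2; rated 550 W → 18.2.2; for motor vehicles → 18.2.2.2. Scheduled 38%. anti-dumping (Javaros, 18.2): +31%; total 38% + 31% = 69%. → 69%.
Line D: transformer → 18.2; rated 550 W → 18.2.2; for domestic appliances → 18.2.2.1. Scheduled 13%. Harrowgate agreement on 18.2: RVC ≥ 40% → 1% available; preferential 1%. → 1%.
Sum: 8% + 30% + 69% + 1% = 108%.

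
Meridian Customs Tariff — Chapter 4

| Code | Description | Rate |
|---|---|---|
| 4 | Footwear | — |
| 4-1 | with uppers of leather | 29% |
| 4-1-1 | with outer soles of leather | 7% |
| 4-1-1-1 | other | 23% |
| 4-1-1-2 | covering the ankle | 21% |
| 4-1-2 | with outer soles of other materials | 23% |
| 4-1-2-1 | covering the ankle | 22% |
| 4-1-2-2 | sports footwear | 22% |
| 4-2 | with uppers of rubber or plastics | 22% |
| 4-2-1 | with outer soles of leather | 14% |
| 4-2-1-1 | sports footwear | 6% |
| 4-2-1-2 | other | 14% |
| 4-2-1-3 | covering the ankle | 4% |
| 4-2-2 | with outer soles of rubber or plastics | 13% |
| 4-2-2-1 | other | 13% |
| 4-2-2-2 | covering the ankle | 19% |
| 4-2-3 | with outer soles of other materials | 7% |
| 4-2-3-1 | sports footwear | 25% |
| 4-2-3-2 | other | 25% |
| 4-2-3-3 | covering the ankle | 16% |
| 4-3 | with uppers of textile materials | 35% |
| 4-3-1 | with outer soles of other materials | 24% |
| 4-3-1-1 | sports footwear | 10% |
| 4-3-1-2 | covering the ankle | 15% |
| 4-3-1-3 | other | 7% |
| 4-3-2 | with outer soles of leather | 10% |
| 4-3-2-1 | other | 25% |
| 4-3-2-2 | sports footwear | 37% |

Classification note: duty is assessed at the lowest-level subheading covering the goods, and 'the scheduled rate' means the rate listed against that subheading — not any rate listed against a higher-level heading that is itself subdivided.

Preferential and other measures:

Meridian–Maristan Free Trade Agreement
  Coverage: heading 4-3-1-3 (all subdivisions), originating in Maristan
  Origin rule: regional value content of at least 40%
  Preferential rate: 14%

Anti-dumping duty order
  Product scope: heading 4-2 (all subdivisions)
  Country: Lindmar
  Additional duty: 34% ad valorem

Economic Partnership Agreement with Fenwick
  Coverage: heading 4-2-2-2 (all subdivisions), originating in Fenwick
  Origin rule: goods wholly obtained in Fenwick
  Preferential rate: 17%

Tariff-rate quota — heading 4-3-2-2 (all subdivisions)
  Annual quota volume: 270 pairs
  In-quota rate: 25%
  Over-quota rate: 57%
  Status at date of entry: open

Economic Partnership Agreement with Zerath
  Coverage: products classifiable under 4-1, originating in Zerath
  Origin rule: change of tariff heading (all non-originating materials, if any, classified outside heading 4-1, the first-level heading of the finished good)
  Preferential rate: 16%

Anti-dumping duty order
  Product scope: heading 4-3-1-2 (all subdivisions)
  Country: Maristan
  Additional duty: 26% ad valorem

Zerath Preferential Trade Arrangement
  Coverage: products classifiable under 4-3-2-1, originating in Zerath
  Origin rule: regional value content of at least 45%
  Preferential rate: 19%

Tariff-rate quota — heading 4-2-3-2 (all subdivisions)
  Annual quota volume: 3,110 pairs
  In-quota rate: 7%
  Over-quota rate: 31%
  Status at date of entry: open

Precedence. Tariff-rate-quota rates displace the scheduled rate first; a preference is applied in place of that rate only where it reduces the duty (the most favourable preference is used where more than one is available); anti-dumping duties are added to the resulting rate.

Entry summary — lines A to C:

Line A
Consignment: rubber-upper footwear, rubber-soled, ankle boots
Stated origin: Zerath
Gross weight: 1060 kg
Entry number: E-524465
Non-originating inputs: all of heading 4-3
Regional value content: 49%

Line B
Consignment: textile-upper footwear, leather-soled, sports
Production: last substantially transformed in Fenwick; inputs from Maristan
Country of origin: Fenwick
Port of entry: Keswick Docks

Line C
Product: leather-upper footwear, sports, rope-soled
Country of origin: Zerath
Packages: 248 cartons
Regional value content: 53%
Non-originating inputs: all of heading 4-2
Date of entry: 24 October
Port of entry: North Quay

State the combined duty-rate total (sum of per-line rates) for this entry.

Line A: rubber-upper → 4-2; rubber-soled → 4-2-2; ankle boots → 4-2-2-2. Scheduled 19%. Zerath agreement on 4-1: 4-2-2-2 not covered; Zerath agreement on 4-3-2-1: 4-2-2-2 not covered. → 19%.
Line B: textile-upper → 4-3; leather-soled → 4-3-2; sports → 4-3-2-2. Scheduled 37%. quota on 4-3-2-2 open → in-quota 25%; Fenwick agreement on 4-2-2-2: 4-3-2-2 not covered. → 25%.
Line C: leather-upper → 4-1; rope-soled → 4-1-2; sports → 4-1-2-2. Scheduled 22%. Zerath agreement on 4-1: CTH met → 16% available; Zerath agreement on 4-3-2-1: 4-1-2-2 not covered; preferential 16%. → 16%.
Sum: 19% + 25% + 16% = 60%.

60%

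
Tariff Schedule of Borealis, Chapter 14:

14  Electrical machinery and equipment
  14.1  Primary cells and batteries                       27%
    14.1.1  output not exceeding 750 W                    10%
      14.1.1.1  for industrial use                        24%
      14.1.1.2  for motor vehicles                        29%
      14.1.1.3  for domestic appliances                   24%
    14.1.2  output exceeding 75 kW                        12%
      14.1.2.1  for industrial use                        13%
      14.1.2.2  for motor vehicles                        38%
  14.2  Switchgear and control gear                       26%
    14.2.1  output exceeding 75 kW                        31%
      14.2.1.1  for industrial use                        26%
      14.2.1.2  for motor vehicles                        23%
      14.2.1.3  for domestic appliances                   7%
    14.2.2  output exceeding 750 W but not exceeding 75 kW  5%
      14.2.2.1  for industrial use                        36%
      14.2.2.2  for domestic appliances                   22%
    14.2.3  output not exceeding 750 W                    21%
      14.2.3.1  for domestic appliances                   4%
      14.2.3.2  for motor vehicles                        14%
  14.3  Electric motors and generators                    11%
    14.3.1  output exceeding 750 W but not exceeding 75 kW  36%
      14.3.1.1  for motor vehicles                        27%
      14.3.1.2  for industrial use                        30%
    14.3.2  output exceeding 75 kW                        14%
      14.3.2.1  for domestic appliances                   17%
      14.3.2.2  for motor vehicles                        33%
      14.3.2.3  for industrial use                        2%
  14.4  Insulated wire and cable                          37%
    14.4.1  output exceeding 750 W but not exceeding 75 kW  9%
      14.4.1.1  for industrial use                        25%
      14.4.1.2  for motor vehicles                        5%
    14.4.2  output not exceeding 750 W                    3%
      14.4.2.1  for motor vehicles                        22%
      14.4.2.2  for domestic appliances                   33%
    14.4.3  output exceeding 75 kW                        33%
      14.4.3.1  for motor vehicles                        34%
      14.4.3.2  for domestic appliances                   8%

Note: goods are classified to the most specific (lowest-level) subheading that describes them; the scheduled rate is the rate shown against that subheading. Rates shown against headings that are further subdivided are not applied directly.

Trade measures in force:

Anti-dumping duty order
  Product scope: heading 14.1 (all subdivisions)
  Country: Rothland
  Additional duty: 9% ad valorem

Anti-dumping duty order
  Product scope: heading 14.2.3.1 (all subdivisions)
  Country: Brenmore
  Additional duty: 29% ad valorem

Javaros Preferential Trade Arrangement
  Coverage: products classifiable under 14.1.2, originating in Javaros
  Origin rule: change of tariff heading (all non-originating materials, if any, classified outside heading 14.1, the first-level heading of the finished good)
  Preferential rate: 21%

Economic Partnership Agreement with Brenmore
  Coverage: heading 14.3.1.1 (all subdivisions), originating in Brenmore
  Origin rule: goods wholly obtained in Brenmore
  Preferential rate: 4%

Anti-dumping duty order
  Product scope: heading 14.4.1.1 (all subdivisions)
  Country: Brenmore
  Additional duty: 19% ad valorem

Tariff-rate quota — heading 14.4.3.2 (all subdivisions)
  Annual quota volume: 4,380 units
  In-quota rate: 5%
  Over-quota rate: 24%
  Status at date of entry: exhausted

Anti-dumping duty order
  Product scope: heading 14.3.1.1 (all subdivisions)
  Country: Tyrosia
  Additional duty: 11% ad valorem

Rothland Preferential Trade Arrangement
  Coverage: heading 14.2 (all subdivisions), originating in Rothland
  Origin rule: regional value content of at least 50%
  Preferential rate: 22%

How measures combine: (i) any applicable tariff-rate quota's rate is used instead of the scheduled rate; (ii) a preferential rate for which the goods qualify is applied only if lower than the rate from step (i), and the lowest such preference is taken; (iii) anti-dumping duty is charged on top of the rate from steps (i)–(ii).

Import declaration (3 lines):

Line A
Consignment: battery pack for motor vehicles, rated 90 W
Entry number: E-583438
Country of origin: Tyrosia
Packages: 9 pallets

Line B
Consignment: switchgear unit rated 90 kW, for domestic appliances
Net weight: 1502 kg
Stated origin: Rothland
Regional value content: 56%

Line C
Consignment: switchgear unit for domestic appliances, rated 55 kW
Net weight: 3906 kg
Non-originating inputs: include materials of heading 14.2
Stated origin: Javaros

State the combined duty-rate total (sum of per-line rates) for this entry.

Line A: battery pack → 14.1; rated 90 W → 14.1.1; for motor vehicles → 14.1.1.2. Scheduled 29%. No special measure applies. → 29%.
Line B: switchgear unit → 14.2; rated 90 kW → 14.2.1; for domestic appliances → 14.2.1.3. Scheduled 7%. Rothland agreement on 14.2: RVC ≥ 50% → 22% available; preference 22% not lower than 7% → no reduction. → 7%.
Line C: switchgear unit → 14.2; rated 55 kW → 14.2.2; for domestic appliances → 14.2.2.2. Scheduled 22%. Javaros agreement on 14.1.2: 14.2.2.2 not covered. → 22%.
Sum: 29% + 7% + 22% = 58%.

58%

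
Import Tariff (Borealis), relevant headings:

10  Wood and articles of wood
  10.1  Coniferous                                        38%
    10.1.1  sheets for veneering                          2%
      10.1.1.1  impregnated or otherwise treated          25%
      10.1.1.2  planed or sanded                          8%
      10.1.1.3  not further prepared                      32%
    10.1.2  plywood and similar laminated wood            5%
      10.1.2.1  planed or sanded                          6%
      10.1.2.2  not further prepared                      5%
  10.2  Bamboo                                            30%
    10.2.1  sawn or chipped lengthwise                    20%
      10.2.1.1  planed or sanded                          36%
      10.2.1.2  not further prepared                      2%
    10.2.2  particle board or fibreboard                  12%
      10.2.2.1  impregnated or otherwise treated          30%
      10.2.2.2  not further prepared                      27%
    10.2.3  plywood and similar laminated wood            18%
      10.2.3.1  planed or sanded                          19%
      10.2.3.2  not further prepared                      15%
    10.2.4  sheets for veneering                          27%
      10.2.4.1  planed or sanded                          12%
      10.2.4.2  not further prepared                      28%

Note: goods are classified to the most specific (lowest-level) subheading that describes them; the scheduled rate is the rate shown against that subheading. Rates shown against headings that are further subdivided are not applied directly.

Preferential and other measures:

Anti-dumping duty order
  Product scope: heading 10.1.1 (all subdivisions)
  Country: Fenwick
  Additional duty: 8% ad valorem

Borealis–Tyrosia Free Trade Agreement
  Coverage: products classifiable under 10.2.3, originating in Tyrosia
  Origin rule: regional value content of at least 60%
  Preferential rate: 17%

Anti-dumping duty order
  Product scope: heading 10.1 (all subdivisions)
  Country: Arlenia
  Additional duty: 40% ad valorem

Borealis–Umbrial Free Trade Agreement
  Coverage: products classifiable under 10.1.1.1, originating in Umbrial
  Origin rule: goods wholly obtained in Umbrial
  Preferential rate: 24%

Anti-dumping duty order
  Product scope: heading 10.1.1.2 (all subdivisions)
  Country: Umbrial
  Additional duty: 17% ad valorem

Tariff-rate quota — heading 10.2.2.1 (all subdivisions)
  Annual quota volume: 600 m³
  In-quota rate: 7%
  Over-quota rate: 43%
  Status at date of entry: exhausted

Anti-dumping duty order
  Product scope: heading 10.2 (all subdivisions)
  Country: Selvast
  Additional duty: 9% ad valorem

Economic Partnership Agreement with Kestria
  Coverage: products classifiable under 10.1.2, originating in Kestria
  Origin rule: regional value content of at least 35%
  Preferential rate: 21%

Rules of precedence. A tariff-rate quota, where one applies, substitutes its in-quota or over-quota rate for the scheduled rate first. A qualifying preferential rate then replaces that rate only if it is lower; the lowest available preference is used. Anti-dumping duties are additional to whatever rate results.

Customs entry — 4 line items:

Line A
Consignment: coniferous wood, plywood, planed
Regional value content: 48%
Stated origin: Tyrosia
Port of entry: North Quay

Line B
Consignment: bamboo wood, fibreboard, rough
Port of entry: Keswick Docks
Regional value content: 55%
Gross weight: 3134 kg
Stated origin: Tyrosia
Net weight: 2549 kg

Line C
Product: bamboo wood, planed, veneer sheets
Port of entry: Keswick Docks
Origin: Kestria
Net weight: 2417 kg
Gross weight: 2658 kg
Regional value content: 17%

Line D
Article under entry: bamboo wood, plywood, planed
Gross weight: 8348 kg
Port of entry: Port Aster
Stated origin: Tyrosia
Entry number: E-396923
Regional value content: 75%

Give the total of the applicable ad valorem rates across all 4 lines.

Line A: coniferous → 10.1; plywood → 10.1.2; planed → 10.1.2.1. Scheduled 6%. Tyrosia agreement on 10.2.3: 10.1.2.1 not covered. → 6%.
Line B: bamboo → 10.2; fibreboard → 10.2.2; rough → 10.2.2.2. Scheduled 27%. Tyrosia agreement on 10.2.3: 10.2.2.2 not covered. → 27%.
Line C: bamboo → 10.2; veneer sheets → 10.2.4; planed → 10.2.4.1. Scheduled 12%. Kestria agreement on 10.1.2: 10.2.4.1 not covered. → 12%.
Line D: bamboo → 10.2; plywood → 10.2.3; planed → 10.2.3.1. Scheduled 19%. Tyrosia agreement on 10.2.3: RVC ≥ 60% → 17% available; preferential 17%. → 17%.
Sum: 6% + 27% + 12% + 17% = 62%.

62%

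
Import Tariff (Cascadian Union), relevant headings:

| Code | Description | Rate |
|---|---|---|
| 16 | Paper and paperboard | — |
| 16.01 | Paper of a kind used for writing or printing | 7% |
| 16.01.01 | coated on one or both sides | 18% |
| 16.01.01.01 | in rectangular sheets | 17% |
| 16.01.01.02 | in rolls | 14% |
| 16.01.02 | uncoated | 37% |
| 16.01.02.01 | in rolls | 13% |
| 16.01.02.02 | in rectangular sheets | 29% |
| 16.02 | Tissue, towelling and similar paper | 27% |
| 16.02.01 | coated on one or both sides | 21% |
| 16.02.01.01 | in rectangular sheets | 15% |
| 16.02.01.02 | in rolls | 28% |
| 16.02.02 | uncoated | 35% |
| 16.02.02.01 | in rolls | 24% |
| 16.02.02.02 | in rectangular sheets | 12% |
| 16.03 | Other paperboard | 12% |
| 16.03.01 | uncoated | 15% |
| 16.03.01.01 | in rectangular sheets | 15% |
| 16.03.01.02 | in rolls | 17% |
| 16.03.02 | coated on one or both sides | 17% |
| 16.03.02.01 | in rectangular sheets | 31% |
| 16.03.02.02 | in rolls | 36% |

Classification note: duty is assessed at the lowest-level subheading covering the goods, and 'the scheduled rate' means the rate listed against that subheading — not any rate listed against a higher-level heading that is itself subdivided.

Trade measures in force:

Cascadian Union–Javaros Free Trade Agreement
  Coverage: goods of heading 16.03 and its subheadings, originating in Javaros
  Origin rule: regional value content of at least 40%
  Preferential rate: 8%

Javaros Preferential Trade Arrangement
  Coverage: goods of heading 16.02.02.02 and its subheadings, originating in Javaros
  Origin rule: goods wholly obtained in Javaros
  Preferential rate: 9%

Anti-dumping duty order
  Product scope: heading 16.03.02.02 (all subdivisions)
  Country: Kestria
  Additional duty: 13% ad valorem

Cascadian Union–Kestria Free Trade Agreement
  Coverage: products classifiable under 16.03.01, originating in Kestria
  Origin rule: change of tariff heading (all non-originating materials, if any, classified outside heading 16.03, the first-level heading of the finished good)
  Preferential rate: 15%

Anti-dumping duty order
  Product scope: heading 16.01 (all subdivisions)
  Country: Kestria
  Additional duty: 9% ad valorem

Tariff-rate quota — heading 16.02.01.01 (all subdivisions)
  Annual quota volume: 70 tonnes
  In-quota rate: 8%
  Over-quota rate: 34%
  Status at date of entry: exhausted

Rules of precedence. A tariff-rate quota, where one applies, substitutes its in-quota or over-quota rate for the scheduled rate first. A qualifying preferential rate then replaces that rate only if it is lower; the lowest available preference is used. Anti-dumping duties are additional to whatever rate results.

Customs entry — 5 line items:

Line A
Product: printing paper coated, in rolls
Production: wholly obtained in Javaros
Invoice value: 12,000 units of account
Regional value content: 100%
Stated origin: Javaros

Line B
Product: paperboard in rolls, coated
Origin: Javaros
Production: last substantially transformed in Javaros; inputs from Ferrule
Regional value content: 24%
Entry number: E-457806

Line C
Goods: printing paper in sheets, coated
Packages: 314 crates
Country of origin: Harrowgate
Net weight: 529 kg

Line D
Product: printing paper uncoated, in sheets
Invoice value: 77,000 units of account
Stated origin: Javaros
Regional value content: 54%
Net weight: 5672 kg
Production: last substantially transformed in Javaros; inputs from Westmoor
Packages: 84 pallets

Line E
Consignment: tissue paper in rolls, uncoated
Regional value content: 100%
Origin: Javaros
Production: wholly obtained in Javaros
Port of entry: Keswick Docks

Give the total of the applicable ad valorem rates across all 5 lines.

Line A: printing paper → 16.01; coated → 16.01.01; in rolls → 16.01.01.02. Scheduled 14%. Javaros agreement on 16.03: 16.01.01.02 not covered; Javaros agreement on 16.02.02.02: 16.01.01.02 not covered. → 14%.
Line B: paperboard → 16.03; coated → 16.03.02; in rolls → 16.03.02.02. Scheduled 36%. Javaros agreement on 16.03: RVC < 40%; Javaros agreement on 16.02.02.02: 16.03.02.02 not covered. → 36%.
Line C: printing paper → 16.01; coated → 16.01.01; in sheets → 16.01.01.01. Scheduled 17%. No special measure applies. → 17%.
Line D: printing paper → 16.01; uncoated → 16.01.02; in sheets → 16.01.02.02. Scheduled 29%. Javaros agreement on 16.03: 16.01.02.02 not covered; Javaros agreement on 16.02.02.02: 16.01.02.02 not covered. → 29%.
Line E: tissue paper → 16.02; uncoated → 16.02.02; in rolls → 16.02.02.01. Scheduled 24%. Javaros agreement on 16.03: 16.02.02.01 not covered; Javaros agreement on 16.02.02.02: 16.02.02.01 not covered. → 24%.
Sum: 14% + 36% + 17% + 29% + 24% = 120%.

120%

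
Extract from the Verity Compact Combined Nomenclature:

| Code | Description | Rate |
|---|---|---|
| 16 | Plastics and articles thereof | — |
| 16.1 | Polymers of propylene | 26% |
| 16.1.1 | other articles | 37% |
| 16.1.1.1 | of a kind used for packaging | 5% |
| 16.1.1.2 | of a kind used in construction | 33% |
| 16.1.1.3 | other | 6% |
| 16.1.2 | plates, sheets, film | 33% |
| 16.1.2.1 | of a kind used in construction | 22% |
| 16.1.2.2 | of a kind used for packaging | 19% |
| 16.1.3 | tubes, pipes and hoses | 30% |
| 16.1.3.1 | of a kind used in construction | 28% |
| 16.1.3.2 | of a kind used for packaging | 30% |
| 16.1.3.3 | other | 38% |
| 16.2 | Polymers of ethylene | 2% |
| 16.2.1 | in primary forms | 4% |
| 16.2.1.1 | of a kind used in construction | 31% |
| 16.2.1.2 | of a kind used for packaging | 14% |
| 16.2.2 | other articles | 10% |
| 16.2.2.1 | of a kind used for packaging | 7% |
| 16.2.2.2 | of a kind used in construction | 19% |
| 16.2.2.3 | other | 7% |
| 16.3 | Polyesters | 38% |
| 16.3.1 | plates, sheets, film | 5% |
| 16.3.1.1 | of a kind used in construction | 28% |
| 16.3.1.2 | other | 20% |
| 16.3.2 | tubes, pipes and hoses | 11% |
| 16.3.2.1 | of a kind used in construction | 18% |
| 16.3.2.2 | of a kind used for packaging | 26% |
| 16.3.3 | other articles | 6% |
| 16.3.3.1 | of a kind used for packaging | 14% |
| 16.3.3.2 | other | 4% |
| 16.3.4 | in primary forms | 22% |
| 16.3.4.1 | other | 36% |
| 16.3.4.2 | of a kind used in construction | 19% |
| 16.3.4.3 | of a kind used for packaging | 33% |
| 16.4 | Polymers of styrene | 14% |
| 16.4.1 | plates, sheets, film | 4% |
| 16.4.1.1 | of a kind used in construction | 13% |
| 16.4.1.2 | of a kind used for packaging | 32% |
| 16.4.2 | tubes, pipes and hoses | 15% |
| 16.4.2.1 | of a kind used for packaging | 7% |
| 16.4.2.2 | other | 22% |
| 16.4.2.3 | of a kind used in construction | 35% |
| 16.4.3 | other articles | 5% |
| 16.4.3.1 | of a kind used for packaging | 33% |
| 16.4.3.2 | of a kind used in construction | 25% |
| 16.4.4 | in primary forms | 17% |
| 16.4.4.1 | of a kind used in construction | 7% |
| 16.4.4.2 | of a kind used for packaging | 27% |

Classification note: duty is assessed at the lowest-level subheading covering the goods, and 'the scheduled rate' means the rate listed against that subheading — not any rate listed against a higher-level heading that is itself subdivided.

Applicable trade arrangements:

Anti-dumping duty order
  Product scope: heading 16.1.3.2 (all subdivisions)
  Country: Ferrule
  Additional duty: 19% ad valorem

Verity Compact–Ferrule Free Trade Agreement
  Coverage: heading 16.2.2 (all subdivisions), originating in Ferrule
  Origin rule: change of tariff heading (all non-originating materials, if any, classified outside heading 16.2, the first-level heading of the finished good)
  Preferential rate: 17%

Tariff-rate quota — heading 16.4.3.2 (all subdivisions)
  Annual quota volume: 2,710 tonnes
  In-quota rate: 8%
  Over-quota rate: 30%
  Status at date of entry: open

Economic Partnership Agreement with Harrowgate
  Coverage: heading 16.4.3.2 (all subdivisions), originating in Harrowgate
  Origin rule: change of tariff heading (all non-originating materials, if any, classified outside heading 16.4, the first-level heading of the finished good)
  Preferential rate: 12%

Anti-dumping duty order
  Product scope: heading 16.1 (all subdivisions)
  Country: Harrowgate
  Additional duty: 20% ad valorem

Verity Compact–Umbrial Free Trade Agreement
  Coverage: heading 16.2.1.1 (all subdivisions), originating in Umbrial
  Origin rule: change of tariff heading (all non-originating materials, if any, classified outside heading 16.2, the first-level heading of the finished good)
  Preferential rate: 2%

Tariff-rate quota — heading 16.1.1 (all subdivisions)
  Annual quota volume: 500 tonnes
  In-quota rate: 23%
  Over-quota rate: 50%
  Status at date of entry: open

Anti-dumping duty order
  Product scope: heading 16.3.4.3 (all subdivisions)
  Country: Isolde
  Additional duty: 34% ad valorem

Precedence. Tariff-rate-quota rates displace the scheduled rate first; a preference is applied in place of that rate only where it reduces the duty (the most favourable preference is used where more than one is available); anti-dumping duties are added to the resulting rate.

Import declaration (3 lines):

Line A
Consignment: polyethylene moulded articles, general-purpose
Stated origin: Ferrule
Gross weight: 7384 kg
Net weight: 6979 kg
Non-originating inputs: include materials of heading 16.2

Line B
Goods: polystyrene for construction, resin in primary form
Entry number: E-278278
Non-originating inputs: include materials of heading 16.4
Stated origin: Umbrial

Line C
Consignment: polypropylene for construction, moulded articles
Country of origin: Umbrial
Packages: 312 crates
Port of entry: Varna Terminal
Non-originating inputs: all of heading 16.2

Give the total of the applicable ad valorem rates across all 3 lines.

Line A: polyethylene → 16.2; moulded articles → 16.2.2; general-purpose → 16.2.2.3. Scheduled 7%. Ferrule agreement on 16.2.2: CTH not met. → 7%.
Line B: polystyrene → 16.4; resin in primary form → 16.4.4; for construction → 16.4.4.1. Scheduled 7%. Umbrial agreement on 16.2.1.1: 16.4.4.1 not covered. → 7%.
Line C: polypropylene → 16.1; moulded articles → 16.1.1; for construction → 16.1.1.2. Scheduled 33%. quota on 16.1.1 open → in-quota 23%; Umbrial agreement on 16.2.1.1: 16.1.1.2 not covered. → 23%.
Sum: 7% + 7% + 23% = 37%.

37%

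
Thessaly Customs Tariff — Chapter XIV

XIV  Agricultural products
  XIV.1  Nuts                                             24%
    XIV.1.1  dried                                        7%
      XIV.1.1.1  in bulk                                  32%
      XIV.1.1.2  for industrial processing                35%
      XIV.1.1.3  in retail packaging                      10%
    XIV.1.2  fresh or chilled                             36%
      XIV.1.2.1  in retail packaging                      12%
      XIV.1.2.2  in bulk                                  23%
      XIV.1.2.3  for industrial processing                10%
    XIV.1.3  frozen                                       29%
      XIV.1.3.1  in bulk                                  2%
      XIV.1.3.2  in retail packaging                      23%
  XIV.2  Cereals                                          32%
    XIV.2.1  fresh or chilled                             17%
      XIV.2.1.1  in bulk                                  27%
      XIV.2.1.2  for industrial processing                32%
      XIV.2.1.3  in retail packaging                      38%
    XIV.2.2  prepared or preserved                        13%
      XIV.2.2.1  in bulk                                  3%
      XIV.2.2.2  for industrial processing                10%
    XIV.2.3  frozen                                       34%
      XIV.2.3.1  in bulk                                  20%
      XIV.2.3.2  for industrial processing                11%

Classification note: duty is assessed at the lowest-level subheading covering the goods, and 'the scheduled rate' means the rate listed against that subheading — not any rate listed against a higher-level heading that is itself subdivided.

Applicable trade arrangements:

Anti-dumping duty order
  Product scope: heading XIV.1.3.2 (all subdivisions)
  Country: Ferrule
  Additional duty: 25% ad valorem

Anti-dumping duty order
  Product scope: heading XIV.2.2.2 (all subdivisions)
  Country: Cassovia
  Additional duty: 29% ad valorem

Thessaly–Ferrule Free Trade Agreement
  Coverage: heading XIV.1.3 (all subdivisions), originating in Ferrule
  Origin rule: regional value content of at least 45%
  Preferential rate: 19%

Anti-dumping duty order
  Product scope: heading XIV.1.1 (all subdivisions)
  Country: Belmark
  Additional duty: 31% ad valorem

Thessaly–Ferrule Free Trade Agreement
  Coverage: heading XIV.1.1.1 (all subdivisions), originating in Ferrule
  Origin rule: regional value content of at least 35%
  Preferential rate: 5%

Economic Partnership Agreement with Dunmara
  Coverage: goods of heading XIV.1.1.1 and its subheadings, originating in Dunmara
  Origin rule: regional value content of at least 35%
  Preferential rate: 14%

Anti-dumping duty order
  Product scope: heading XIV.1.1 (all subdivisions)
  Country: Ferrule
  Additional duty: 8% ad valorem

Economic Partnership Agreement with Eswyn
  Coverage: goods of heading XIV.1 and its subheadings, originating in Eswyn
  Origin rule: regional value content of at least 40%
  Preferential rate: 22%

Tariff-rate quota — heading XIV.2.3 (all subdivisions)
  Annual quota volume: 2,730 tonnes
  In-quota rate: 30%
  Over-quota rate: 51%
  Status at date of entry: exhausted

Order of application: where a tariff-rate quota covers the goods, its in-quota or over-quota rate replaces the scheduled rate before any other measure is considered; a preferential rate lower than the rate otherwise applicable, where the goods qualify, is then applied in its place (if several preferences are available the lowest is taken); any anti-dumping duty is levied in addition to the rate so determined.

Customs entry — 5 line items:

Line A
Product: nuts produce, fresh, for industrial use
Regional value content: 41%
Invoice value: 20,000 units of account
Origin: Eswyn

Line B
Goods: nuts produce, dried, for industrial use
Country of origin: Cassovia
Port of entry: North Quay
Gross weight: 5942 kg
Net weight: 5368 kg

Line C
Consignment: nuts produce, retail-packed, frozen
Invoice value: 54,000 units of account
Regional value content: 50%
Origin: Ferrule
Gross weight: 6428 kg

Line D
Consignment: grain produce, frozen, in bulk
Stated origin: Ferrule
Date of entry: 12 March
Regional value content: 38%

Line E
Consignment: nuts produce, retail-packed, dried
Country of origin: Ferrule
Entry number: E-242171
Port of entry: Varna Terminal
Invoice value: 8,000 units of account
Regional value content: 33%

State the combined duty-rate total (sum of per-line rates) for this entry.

Line A: nuts → XIV.1; fresh → XIV.1.2; for industrial use → XIV.1.2.3. Scheduled 10%. Eswyn agreement on XIV.1: RVC ≥ 40% → 22% available; preference 22% not lower than 10% → no reduction. → 10%.
Line B: nuts → XIV.1; dried → XIV.1.1; for industrial use → XIV.1.1.2. Scheduled 35%. No special measure applies. → 35%.
Line C: nuts → XIV.1; frozen → XIV.1.3; retail-packed → XIV.1.3.2. Scheduled 23%. Ferrule agreement on XIV.1.3: RVC ≥ 45% → 19% available; Ferrule agreement on XIV.1.1.1: XIV.1.3.2 not covered; preferential 19%; anti-dumping (Ferrule, XIV.1.3.2): +25%; total 19% + 25% = 44%. → 44%.
Line D: grain → XIV.2; frozen → XIV.2.3; in bulk → XIV.2.3.1. Scheduled 20%. quota on XIV.2.3 exhausted → over-quota 51%; Ferrule agreement on XIV.1.3: XIV.2.3.1 not covered; Ferrule agreement on XIV.1.1.1: XIV.2.3.1 not covered. → 51%.
Line E: nuts → XIV.1; dried → XIV.1.1; retail-packed → XIV.1.1.3. Scheduled 10%. Ferrule agreement on XIV.1.3: XIV.1.1.3 not covered; Ferrule agreement on XIV.1.1.1: XIV.1.1.3 not covered; anti-dumping (Ferrule, XIV.1.1): +8%; total 10% + 8% = 18%. → 18%.
Sum: 10% + 35% + 44% + 51% + 18% = 158%.

158%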